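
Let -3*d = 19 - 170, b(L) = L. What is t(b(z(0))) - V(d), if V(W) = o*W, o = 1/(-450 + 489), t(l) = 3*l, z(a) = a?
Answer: -151/117 ≈ -1.2906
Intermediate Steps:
d = 151/3 (d = -(19 - 170)/3 = -1/3*(-151) = 151/3 ≈ 50.333)
o = 1/39 ≈ 0.025641
V(W) = W/39
t(b(z(0))) - V(d) = 3*0 - 151/(39*3) = 0 - 1*151/117 = 0 - 151/117 = -151/117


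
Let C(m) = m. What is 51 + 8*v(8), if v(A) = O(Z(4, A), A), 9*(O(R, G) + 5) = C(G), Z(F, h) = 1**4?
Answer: 163/9 ≈ 18.111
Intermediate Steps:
Z(F, h) = 1
O(R, G) = -5 + G/9
v(A) = -5 + A/9
51 + 8*v(8) = 51 + 8*(-5 + (1/9)*8) = 51 + 8*(-5 + 8/9) = 51 + 8*(-37/9) = 51 - 296/9 = 163/9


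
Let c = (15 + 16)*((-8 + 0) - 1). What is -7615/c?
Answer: 7615/279 ≈ 27.294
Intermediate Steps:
c = -279 (c = 31*(-8 - 1) = 31*(-9) = -279)
-7615/c = -7615/(-279) = -7615*(-1/279) = 7615/279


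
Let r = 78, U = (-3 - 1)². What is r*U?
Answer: 1248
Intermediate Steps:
U = 16 (U = (-4)² = 16)
r*U = 78*16 = 1248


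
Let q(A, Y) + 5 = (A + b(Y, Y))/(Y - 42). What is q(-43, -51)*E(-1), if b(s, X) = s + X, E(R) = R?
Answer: 320/93 ≈ 3.4409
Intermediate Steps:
b(s, X) = X + s
q(A, Y) = -5 + (A + 2*Y)/(-42 + Y) (q(A, Y) = -5 + (A + (Y + Y))/(Y - 42) = -5 + (A + 2*Y)/(-42 + Y))
q(-43, -51)*E(-1) = ((210 - 43 - 3*(-51))/(-42 - 51))*(-1) = ((210 - 43 + 153)/(-93))*(-1) = -1/93*320*(-1) = -320/93*(-1) = 320/93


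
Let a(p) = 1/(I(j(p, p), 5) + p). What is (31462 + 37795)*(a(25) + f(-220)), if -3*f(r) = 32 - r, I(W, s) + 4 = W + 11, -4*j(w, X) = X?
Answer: -598934536/103 ≈ -5.8149e+6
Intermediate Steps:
j(w, X) = -X/4
I(W, s) = 7 + W (I(W, s) = -4 + (W + 11) = -4 + (11 + W) = 7 + W)
f(r) = -32/3 + r/3 (f(r) = -(32 - r)/3 = -32/3 + r/3)
a(p) = 1/(7 + 3*p/4) (a(p) = 1/((7 - p/4) + p) = 1/(7 + 3*p/4))
(31462 + 37795)*(a(25) + f(-220)) = (31462 + 37795)*(4/(28 + 3*25) + (-32/3 + (⅓)*(-220))) = 69257*(4/(28 + 75) + (-32/3 - 220/3)) = 69257*(4/103 - 84) = 69257*(-8648/103) = -598934536/103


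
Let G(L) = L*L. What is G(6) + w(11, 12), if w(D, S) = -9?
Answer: 27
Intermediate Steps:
G(L) = L²
G(6) + w(11, 12) = 6² - 9 = 36 - 9 = 27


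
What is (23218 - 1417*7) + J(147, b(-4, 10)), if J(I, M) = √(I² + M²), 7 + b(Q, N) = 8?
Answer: 13299 + √21610 ≈ 13446.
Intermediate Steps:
b(Q, N) = 1 (b(Q, N) = -7 + 8 = 1)
(23218 - 1417*7) + J(147, b(-4, 10)) = (23218 - 1417*7) + √(147² + 1²) = (23218 - 9919) + √(21609 + 1) = 13299 + √21610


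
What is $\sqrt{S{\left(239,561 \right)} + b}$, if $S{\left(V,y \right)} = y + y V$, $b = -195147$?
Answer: $27 i \sqrt{83} \approx 245.98 i$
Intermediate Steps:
$S{\left(V,y \right)} = y + V y$
$\sqrt{S{\left(239,561 \right)} + b} = \sqrt{561 \left(1 + 239\right) - 195147} = \sqrt{561 \cdot 240 - 195147} = \sqrt{134640 - 195147} = \sqrt{-60507} = 27 i \sqrt{83}$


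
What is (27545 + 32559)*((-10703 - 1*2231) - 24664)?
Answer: -2259790192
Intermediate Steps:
(27545 + 32559)*((-10703 - 1*2231) - 24664) = 60104*((-10703 - 2231) - 24664) = 60104*(-12934 - 24664) = 60104*(-37598) = -2259790192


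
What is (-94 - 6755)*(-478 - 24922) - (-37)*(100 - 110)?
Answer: 173964230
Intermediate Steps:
(-94 - 6755)*(-478 - 24922) - (-37)*(100 - 110) = -6849*(-25400) - (-37)*(-10) = 173964600 - 1*370 = 173964600 - 370 = 173964230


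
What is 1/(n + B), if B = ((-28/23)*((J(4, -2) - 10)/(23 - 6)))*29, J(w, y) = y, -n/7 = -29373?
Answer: 391/80403645 ≈ 4.8630e-6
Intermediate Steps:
n = 205611 (n = -7*(-29373) = 205611)
B = 9744/391 (B = ((-28/23)*((-2 - 10)/(23 - 6)))*29 = ((-28*1/23)*(-12/17))*29 = -(-336)/(23*17)*29 = -28/23*(-12/17)*29 = (336/391)*29 = 9744/391 ≈ 24.921)
1/(n + B) = 1/(205611 + 9744/391) = 1/(80403645/391) = 391/80403645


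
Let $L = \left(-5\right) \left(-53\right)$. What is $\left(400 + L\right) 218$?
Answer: $144970$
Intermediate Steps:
$L = 265$
$\left(400 + L\right) 218 = \left(400 + 265\right) 218 = 665 \cdot 218 = 144970$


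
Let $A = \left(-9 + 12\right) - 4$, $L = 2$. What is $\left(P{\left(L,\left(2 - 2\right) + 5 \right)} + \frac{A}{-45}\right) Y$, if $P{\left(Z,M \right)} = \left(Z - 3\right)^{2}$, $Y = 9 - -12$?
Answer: $\frac{322}{15} \approx 21.467$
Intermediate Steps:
$Y = 21$ ($Y = 9 + 12 = 21$)
$P{\left(Z,M \right)} = \left(-3 + Z\right)^{2}$
$A = -1$ ($A = 3 - 4 = -1$)
$\left(P{\left(L,\left(2 - 2\right) + 5 \right)} + \frac{A}{-45}\right) Y = \left(\left(-3 + 2\right)^{2} - \frac{1}{-45}\right) 21 = \left(\left(-1\right)^{2} - - \frac{1}{45}\right) 21 = \left(1 + \frac{1}{45}\right) 21 = \frac{46}{45} \cdot 21 = \frac{322}{15}$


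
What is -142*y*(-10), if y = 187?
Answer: 265540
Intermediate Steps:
-142*y*(-10) = -142*187*(-10) = -26554*(-10) = 265540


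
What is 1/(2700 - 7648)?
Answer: -1/4948 ≈ -0.00020210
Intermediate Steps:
1/(2700 - 7648) = 1/(-4948) = -1/4948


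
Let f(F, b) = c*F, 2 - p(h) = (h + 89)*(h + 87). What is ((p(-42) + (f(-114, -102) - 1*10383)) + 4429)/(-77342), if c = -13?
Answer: 6585/77342 ≈ 0.085141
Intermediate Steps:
p(h) = 2 - (87 + h)*(89 + h) (p(h) = 2 - (h + 89)*(h + 87) = 2 - (89 + h)*(87 + h) = 2 - (87 + h)*(89 + h))
f(F, b) = -13*F
((p(-42) + (f(-114, -102) - 1*10383)) + 4429)/(-77342) = (((-7741 - 1*(-42)² - 176*(-42)) + (-13*(-114) - 1*10383)) + 4429)/(-77342) = (((-7741 - 1*1764 + 7392) + (1482 - 10383)) + 4429)*(-1/77342) = (((-7741 - 1764 + 7392) - 8901) + 4429)*(-1/77342) = ((-2113 - 8901) + 4429)*(-1/77342) = (-11014 + 4429)*(-1/77342) = -6585*(-1/77342) = 6585/77342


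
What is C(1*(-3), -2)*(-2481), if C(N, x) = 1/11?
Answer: -2481/11 ≈ -225.55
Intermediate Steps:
C(N, x) = 1/11
C(1*(-3), -2)*(-2481) = (1/11)*(-2481) = -2481/11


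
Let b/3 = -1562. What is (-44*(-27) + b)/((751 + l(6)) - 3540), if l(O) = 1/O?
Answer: 20988/16733 ≈ 1.2543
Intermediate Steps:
b = -4686 (b = 3*(-1562) = -4686)
(-44*(-27) + b)/((751 + l(6)) - 3540) = (-44*(-27) - 4686)/((751 + 1/6) - 3540) = (1188 - 4686)/((751 + ⅙) - 3540) = -3498/(4507/6 - 3540) = -3498/(-16733/6) = -3498*(-6/16733) = 20988/16733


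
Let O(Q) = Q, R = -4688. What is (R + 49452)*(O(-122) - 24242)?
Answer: -1090630096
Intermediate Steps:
(R + 49452)*(O(-122) - 24242) = (-4688 + 49452)*(-122 - 24242) = 44764*(-24364) = -1090630096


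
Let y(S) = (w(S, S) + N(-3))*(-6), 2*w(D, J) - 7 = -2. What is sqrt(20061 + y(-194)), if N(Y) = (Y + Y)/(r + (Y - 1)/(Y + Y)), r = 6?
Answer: sqrt(501285)/5 ≈ 141.60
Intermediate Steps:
w(D, J) = 5/2 (w(D, J) = 7/2 + (1/2)*(-2) = 7/2 - 1 = 5/2)
N(Y) = 2*Y/(6 + (-1 + Y)/(2*Y)) (N(Y) = (Y + Y)/(6 + (Y - 1)/(Y + Y)) = (2*Y)/(6 + (-1 + Y)/((2*Y))) = (2*Y)/(6 + (-1 + Y)*(1/(2*Y))) = (2*Y)/(6 + (-1 + Y)/(2*Y)) = 2*Y/(6 + (-1 + Y)/(2*Y)))
y(S) = -48/5 (y(S) = (5/2 + 4*(-3)**2/(-1 + 13*(-3)))*(-6) = (5/2 + 4*9/(-1 - 39))*(-6) = (5/2 + 4*9/(-40))*(-6) = (5/2 + 4*9*(-1/40))*(-6) = (5/2 - 9/10)*(-6) = (8/5)*(-6) = -48/5)
sqrt(20061 + y(-194)) = sqrt(20061 - 48/5) = sqrt(100257/5) = sqrt(501285)/5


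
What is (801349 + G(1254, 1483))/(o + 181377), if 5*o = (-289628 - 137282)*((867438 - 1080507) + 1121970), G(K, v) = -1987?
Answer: -88818/8622622645 ≈ -1.0301e-5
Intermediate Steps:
o = -77603785182 (o = ((-289628 - 137282)*((867438 - 1080507) + 1121970))/5 = (-426910*(-213069 + 1121970))/5 = (-426910*908901)/5 = (1/5)*(-388018925910) = -77603785182)
(801349 + G(1254, 1483))/(o + 181377) = (801349 - 1987)/(-77603785182 + 181377) = 799362/(-77603603805) = 799362*(-1/77603603805) = -88818/8622622645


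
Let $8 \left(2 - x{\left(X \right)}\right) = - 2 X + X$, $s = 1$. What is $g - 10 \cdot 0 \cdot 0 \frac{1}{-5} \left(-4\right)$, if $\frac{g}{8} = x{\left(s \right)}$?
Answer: $17$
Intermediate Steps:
$x{\left(X \right)} = 2 + \frac{X}{8}$ ($x{\left(X \right)} = 2 - \frac{- 2 X + X}{8} = 2 - \frac{\left(-1\right) X}{8} = 2 + \frac{X}{8}$)
$g = 17$ ($g = 8 \left(2 + \frac{1}{8} \cdot 1\right) = 8 \left(2 + \frac{1}{8}\right) = 8 \cdot \frac{17}{8} = 17$)
$g - 10 \cdot 0 \cdot 0 \frac{1}{-5} \left(-4\right) = 17 - 10 \cdot 0 \cdot 0 \frac{1}{-5} \left(-4\right) = 17 - 10 \cdot 0 \left(\left(- \frac{1}{5}\right) \left(-4\right)\right) = 17 - 10 \cdot 0 \cdot \frac{4}{5} = 17 - 0 = 17 + 0 = 17$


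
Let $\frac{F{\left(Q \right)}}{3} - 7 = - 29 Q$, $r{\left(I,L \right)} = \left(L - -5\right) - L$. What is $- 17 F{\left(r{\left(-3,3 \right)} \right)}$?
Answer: $7038$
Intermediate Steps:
$r{\left(I,L \right)} = 5$ ($r{\left(I,L \right)} = \left(L + 5\right) - L = \left(5 + L\right) - L = 5$)
$F{\left(Q \right)} = 21 - 87 Q$ ($F{\left(Q \right)} = 21 + 3 \left(- 29 Q\right) = 21 - 87 Q$)
$- 17 F{\left(r{\left(-3,3 \right)} \right)} = - 17 \left(21 - 435\right) = \left(-17\right) \left(-414\right) = 7038$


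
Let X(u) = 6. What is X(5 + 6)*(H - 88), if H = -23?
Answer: -666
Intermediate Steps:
X(5 + 6)*(H - 88) = 6*(-23 - 88) = 6*(-111) = -666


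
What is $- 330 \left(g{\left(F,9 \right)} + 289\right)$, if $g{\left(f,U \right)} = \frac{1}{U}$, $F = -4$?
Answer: $- \frac{286220}{3} \approx -95407.0$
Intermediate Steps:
$- 330 \left(g{\left(F,9 \right)} + 289\right) = - 330 \left(\frac{1}{9} + 289\right) = \left(-330\right) \frac{2602}{9} = - \frac{286220}{3}$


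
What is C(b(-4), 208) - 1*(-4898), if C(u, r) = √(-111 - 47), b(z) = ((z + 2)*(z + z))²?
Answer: 4898 + I*√158 ≈ 4898.0 + 12.57*I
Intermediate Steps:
b(z) = 4*z²*(2 + z)² (b(z) = ((2 + z)*(2*z))² = (2*z*(2 + z))² = 4*z²*(2 + z)²)
C(u, r) = I*√158 (C(u, r) = √(-158) = I*√158)
C(b(-4), 208) - 1*(-4898) = I*√158 - 1*(-4898) = I*√158 + 4898 = 4898 + I*√158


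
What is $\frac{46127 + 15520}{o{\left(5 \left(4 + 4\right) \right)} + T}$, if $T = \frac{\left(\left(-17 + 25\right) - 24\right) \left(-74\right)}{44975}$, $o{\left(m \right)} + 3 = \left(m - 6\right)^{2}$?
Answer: $\frac{2772573825}{51857359} \approx 53.465$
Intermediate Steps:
$o{\left(m \right)} = -3 + \left(-6 + m\right)^{2}$ ($o{\left(m \right)} = -3 + \left(m - 6\right)^{2} = -3 + \left(-6 + m\right)^{2}$)
$T = \frac{1184}{44975}$ ($T = \left(8 - 24\right) \left(-74\right) \frac{1}{44975} = \left(-16\right) \left(-74\right) \frac{1}{44975} = 1184 \cdot \frac{1}{44975} = \frac{1184}{44975} \approx 0.026326$)
$\frac{46127 + 15520}{o{\left(5 \left(4 + 4\right) \right)} + T} = \frac{46127 + 15520}{\left(-3 + \left(-6 + 5 \left(4 + 4\right)\right)^{2}\right) + \frac{1184}{44975}} = \frac{61647}{\left(-3 + \left(-6 + 5 \cdot 8\right)^{2}\right) + \frac{1184}{44975}} = \frac{61647}{\left(-3 + \left(-6 + 40\right)^{2}\right) + \frac{1184}{44975}} = \frac{61647}{\left(-3 + 34^{2}\right) + \frac{1184}{44975}} = \frac{61647}{\left(-3 + 1156\right) + \frac{1184}{44975}} = \frac{61647}{1153 + \frac{1184}{44975}} = \frac{61647}{\frac{51857359}{44975}} = 61647 \cdot \frac{44975}{51857359} = \frac{2772573825}{51857359}$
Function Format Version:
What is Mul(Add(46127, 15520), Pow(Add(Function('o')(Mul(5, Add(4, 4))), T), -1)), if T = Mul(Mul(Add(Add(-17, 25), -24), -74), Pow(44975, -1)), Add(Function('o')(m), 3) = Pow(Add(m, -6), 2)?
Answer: Rational(2772573825, 51857359) ≈ 53.465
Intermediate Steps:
Function('o')(m) = Add(-3, Pow(Add(-6, m), 2)) (Function('o')(m) = Add(-3, Pow(Add(m, -6), 2)) = Add(-3, Pow(Add(-6, m), 2)))
T = Rational(1184, 44975) (T = Mul(Mul(Add(8, -24), -74), Rational(1, 44975)) = Mul(Mul(-16, -74), Rational(1, 44975)) = Mul(1184, Rational(1, 44975)) = Rational(1184, 44975) ≈ 0.026326)
Mul(Add(46127, 15520), Pow(Add(Function('o')(Mul(5, Add(4, 4))), T), -1)) = Mul(Add(46127, 15520), Pow(Add(Add(-3, Pow(Add(-6, Mul(5, Add(4, 4))), 2)), Rational(1184, 44975)), -1)) = Mul(61647, Pow(Add(Add(-3, Pow(Add(-6, Mul(5, 8)), 2)), Rational(1184, 44975)), -1)) = Mul(61647, Pow(Add(Add(-3, Pow(Add(-6, 40), 2)), Rational(1184, 44975)), -1)) = Mul(61647, Pow(Add(Add(-3, Pow(34, 2)), Rational(1184, 44975)), -1)) = Mul(61647, Pow(Add(Add(-3, 1156), Rational(1184, 44975)), -1)) = Mul(61647, Pow(Add(1153, Rational(1184, 44975)), -1)) = Mul(61647, Pow(Rational(51857359, 44975), -1)) = Mul(61647, Rational(44975, 51857359)) = Rational(2772573825, 51857359)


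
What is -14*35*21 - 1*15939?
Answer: -26229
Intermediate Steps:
-14*35*21 - 1*15939 = -490*21 - 15939 = -10290 - 15939 = -26229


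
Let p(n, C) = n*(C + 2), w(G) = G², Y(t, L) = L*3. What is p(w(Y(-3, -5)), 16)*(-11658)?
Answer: -47214900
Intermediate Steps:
Y(t, L) = 3*L
p(n, C) = n*(2 + C)
p(w(Y(-3, -5)), 16)*(-11658) = ((3*(-5))²*(2 + 16))*(-11658) = ((-15)²*18)*(-11658) = (225*18)*(-11658) = 4050*(-11658) = -47214900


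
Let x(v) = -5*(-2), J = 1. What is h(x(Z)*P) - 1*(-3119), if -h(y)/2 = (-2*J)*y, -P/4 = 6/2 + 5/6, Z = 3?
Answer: 7517/3 ≈ 2505.7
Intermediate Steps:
P = -46/3 (P = -4*(6/2 + 5/6) = -4*(6*(1/2) + 5*(1/6)) = -4*(3 + 5/6) = -4*23/6 = -46/3 ≈ -15.333)
x(v) = 10
h(y) = 4*y (h(y) = -2*(-2*1)*y = -(-4)*y = 4*y)
h(x(Z)*P) - 1*(-3119) = 4*(10*(-46/3)) - 1*(-3119) = 4*(-460/3) + 3119 = -1840/3 + 3119 = 7517/3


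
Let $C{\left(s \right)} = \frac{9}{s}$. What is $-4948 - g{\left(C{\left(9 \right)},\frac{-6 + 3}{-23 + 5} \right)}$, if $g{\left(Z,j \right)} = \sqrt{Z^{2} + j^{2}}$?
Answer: $-4948 - \frac{\sqrt{37}}{6} \approx -4949.0$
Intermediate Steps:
$-4948 - g{\left(C{\left(9 \right)},\frac{-6 + 3}{-23 + 5} \right)} = -4948 - \sqrt{\left(\frac{9}{9}\right)^{2} + \left(\frac{-6 + 3}{-23 + 5}\right)^{2}} = -4948 - \sqrt{\left(9 \cdot \frac{1}{9}\right)^{2} + \left(- \frac{3}{-18}\right)^{2}} = -4948 - \sqrt{1^{2} + \left(\left(-3\right) \left(- \frac{1}{18}\right)\right)^{2}} = -4948 - \sqrt{1 + \left(\frac{1}{6}\right)^{2}} = -4948 - \sqrt{1 + \frac{1}{36}} = -4948 - \sqrt{\frac{37}{36}} = -4948 - \frac{\sqrt{37}}{6}$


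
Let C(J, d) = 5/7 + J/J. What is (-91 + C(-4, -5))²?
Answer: 390625/49 ≈ 7971.9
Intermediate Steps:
C(J, d) = 12/7 (C(J, d) = 5*(⅐) + 1 = 5/7 + 1 = 12/7)
(-91 + C(-4, -5))² = (-91 + 12/7)² = (-625/7)² = 390625/49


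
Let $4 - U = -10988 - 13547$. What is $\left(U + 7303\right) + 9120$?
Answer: $40962$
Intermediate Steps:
$U = 24539$ ($U = 4 - \left(-10988 - 13547\right) = 4 - -24535 = 4 + 24535 = 24539$)
$\left(U + 7303\right) + 9120 = \left(24539 + 7303\right) + 9120 = 31842 + 9120 = 40962$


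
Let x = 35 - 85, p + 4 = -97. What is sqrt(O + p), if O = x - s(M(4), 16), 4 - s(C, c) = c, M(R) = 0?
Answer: I*sqrt(139) ≈ 11.79*I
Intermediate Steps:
s(C, c) = 4 - c
p = -101 (p = -4 - 97 = -101)
x = -50
O = -38 (O = -50 - (4 - 1*16) = -50 - (4 - 16) = -50 - 1*(-12) = -50 + 12 = -38)
sqrt(O + p) = sqrt(-38 - 101) = sqrt(-139) = I*sqrt(139)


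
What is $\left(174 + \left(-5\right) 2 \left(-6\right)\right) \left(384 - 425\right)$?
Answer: $-9594$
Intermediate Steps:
$\left(174 + \left(-5\right) 2 \left(-6\right)\right) \left(384 - 425\right) = \left(174 - -60\right) \left(-41\right) = \left(174 + 60\right) \left(-41\right) = 234 \left(-41\right) = -9594$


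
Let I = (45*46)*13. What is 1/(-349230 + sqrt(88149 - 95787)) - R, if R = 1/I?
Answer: -21893229973/546997778412930 - I*sqrt(7638)/121961600538 ≈ -4.0024e-5 - 7.1658e-10*I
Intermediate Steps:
I = 26910 (I = 2070*13 = 26910)
R = 1/26910 ≈ 3.7161e-5
1/(-349230 + sqrt(88149 - 95787)) - R = 1/(-349230 + sqrt(88149 - 95787)) - 1*1/26910 = 1/(-349230 + sqrt(-7638)) - 1/26910 = 1/(-349230 + I*sqrt(7638)) - 1/26910 = -1/26910 + 1/(-349230 + I*sqrt(7638))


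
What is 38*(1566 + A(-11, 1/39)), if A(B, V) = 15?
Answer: 60078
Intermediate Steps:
38*(1566 + A(-11, 1/39)) = 38*(1566 + 15) = 38*1581 = 60078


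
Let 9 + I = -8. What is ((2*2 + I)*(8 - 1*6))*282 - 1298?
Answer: -8630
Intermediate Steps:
I = -17 (I = -9 - 8 = -17)
((2*2 + I)*(8 - 1*6))*282 - 1298 = ((2*2 - 17)*(8 - 1*6))*282 - 1298 = ((4 - 17)*(8 - 6))*282 - 1298 = -13*2*282 - 1298 = -26*282 - 1298 = -7332 - 1298 = -8630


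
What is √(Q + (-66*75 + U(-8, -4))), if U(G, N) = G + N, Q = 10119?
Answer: 3*√573 ≈ 71.812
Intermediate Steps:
√(Q + (-66*75 + U(-8, -4))) = √(10119 + (-66*75 + (-8 - 4))) = √(10119 + (-4950 - 12)) = √(10119 - 4962) = √5157 = 3*√573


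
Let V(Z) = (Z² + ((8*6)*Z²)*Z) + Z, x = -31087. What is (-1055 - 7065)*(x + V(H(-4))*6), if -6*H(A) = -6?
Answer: 249990440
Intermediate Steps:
H(A) = 1 (H(A) = -⅙*(-6) = 1)
V(Z) = Z + Z² + 48*Z³ (V(Z) = (Z² + (48*Z²)*Z) + Z = (Z² + 48*Z³) + Z = Z + Z² + 48*Z³)
(-1055 - 7065)*(x + V(H(-4))*6) = (-1055 - 7065)*(-31087 + (1*(1 + 1 + 48*1²))*6) = -8120*(-31087 + (1*(1 + 1 + 48*1))*6) = -8120*(-31087 + (1*(1 + 1 + 48))*6) = -8120*(-31087 + (1*50)*6) = -8120*(-31087 + 50*6) = -8120*(-31087 + 300) = -8120*(-30787) = 249990440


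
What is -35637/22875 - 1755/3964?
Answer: -60470231/30225500 ≈ -2.0006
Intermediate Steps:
-35637/22875 - 1755/3964 = -35637*1/22875 - 1755*1/3964 = -11879/7625 - 1755/3964 = -60470231/30225500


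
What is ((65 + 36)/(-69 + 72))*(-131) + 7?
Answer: -13210/3 ≈ -4403.3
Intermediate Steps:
((65 + 36)/(-69 + 72))*(-131) + 7 = (101/3)*(-131) + 7 = -13231/3 + 7 = -13210/3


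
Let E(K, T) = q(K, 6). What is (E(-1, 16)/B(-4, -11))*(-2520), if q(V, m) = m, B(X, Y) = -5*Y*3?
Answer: -1008/11 ≈ -91.636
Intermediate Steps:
B(X, Y) = -15*Y
E(K, T) = 6
(E(-1, 16)/B(-4, -11))*(-2520) = (6/((-15*(-11))))*(-2520) = (6/165)*(-2520) = (6*(1/165))*(-2520) = (2/55)*(-2520) = -1008/11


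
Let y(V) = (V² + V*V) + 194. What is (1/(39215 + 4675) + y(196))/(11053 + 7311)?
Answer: 3380671141/805995960 ≈ 4.1944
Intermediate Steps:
y(V) = 194 + 2*V² (y(V) = (V² + V²) + 194 = 2*V² + 194 = 194 + 2*V²)
(1/(39215 + 4675) + y(196))/(11053 + 7311) = (1/(39215 + 4675) + (194 + 2*196²))/(11053 + 7311) = (1/43890 + (194 + 2*38416))/18364 = (1/43890 + (194 + 76832))*(1/18364) = (1/43890 + 77026)*(1/18364) = (3380671141/43890)*(1/18364) = 3380671141/805995960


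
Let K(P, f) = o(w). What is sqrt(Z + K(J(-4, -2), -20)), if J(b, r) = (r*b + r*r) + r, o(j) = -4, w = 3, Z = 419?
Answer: sqrt(415) ≈ 20.372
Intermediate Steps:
J(b, r) = r + r**2 + b*r (J(b, r) = (b*r + r**2) + r = (r**2 + b*r) + r = r + r**2 + b*r)
K(P, f) = -4
sqrt(Z + K(J(-4, -2), -20)) = sqrt(419 - 4) = sqrt(415)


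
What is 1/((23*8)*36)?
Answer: 1/6624 ≈ 0.00015097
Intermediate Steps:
1/((23*8)*36) = 1/(184*36) = 1/6624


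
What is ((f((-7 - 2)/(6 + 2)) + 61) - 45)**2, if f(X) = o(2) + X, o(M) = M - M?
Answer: 14161/64 ≈ 221.27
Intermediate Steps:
o(M) = 0
f(X) = X (f(X) = 0 + X = X)
((f((-7 - 2)/(6 + 2)) + 61) - 45)**2 = (((-7 - 2)/(6 + 2) + 61) - 45)**2 = ((-9/8 + 61) - 45)**2 = (479/8 - 45)**2 = (119/8)**2 = 14161/64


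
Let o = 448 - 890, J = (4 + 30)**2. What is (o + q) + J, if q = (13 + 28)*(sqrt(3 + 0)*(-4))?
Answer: 714 - 164*sqrt(3) ≈ 429.94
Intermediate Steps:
q = -164*sqrt(3) (q = 41*(sqrt(3)*(-4)) = 41*(-4*sqrt(3)) = -164*sqrt(3) ≈ -284.06)
J = 1156 (J = 34**2 = 1156)
o = -442
(o + q) + J = (-442 - 164*sqrt(3)) + 1156 = 714 - 164*sqrt(3)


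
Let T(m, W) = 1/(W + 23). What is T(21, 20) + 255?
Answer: 10966/43 ≈ 255.02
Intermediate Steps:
T(m, W) = 1/(23 + W)
T(21, 20) + 255 = 1/(23 + 20) + 255 = 1/43 + 255 = 10966/43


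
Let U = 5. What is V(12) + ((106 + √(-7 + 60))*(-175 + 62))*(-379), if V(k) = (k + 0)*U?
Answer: 4539722 + 42827*√53 ≈ 4.8515e+6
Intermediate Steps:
V(k) = 5*k (V(k) = (k + 0)*5 = k*5 = 5*k)
V(12) + ((106 + √(-7 + 60))*(-175 + 62))*(-379) = 5*12 + ((106 + √(-7 + 60))*(-175 + 62))*(-379) = 60 + ((106 + √53)*(-113))*(-379) = 60 + (-11978 - 113*√53)*(-379) = 60 + (4539662 + 42827*√53) = 4539722 + 42827*√53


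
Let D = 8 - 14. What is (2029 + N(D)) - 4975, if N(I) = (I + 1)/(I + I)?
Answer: -35347/12 ≈ -2945.6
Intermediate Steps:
D = -6
N(I) = (1 + I)/(2*I) (N(I) = (1 + I)/((2*I)) = (1 + I)*(1/(2*I)) = (1 + I)/(2*I))
(2029 + N(D)) - 4975 = (2029 + (1/2)*(1 - 6)/(-6)) - 4975 = (2029 + (1/2)*(-1/6)*(-5)) - 4975 = (2029 + 5/12) - 4975 = 24353/12 - 4975 = -35347/12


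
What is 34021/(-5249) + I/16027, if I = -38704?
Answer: -748411863/84125723 ≈ -8.8963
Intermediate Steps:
34021/(-5249) + I/16027 = 34021/(-5249) - 38704/16027 = 34021*(-1/5249) - 38704*1/16027 = -34021/5249 - 38704/16027 = -748411863/84125723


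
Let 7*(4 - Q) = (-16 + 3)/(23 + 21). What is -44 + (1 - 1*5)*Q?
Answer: -4633/77 ≈ -60.169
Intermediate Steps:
Q = 1245/308 (Q = 4 - (-16 + 3)/(7*(23 + 21)) = 4 - (-13)/(7*44) = 4 - 1/7*(-13/44) = 4 + 13/308 = 1245/308 ≈ 4.0422)
-44 + (1 - 1*5)*Q = -44 + (1 - 1*5)*(1245/308) = -44 + (1 - 5)*(1245/308) = -44 - 4*1245/308 = -44 - 1245/77 = -4633/77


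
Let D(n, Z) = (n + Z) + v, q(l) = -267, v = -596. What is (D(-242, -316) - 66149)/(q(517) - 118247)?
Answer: 67303/118514 ≈ 0.56789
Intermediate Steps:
D(n, Z) = -596 + Z + n (D(n, Z) = (n + Z) - 596 = (Z + n) - 596 = -596 + Z + n)
(D(-242, -316) - 66149)/(q(517) - 118247) = ((-596 - 316 - 242) - 66149)/(-267 - 118247) = (-1154 - 66149)/(-118514) = -67303*(-1/118514) = 67303/118514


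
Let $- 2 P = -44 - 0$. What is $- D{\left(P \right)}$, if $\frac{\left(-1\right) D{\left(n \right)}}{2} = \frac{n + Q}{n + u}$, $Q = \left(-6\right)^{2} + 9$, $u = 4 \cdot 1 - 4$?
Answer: $\frac{67}{11} \approx 6.0909$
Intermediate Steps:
$u = 0$ ($u = 4 - 4 = 0$)
$Q = 45$ ($Q = 36 + 9 = 45$)
$P = 22$ ($P = - \frac{-44 - 0}{2} = - \frac{-44 + 0}{2} = \left(- \frac{1}{2}\right) \left(-44\right) = 22$)
$D{\left(n \right)} = - \frac{2 \left(45 + n\right)}{n}$ ($D{\left(n \right)} = - 2 \frac{n + 45}{n + 0} = - 2 \frac{45 + n}{n} = - \frac{2 \left(45 + n\right)}{n}$)
$- D{\left(P \right)} = - (-2 - \frac{90}{22}) = - (-2 - \frac{45}{11}) = \left(-1\right) \left(- \frac{67}{11}\right) = \frac{67}{11}$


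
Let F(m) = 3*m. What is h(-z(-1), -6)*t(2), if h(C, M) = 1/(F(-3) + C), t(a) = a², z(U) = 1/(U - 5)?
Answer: -24/53 ≈ -0.45283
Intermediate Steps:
z(U) = 1/(-5 + U)
h(C, M) = 1/(-9 + C) (h(C, M) = 1/(3*(-3) + C) = 1/(-9 + C))
h(-z(-1), -6)*t(2) = 2²/(-9 - 1/(-5 - 1)) = 4/(-9 - 1/(-6)) = 4/(-9 - 1*(-⅙)) = 4/(-9 + ⅙) = 4/(-53/6) = -6/53*4 = -24/53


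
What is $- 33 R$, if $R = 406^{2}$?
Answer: $-5439588$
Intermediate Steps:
$R = 164836$
$- 33 R = \left(-33\right) 164836 = -5439588$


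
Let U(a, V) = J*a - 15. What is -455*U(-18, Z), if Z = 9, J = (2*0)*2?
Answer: 6825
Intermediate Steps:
J = 0 (J = 0*2 = 0)
U(a, V) = -15 (U(a, V) = 0*a - 15 = 0 - 15 = -15)
-455*U(-18, Z) = -455*(-15) = 6825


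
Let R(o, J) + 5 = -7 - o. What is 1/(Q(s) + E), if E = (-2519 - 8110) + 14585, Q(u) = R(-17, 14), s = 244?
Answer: 1/3961 ≈ 0.00025246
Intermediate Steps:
R(o, J) = -12 - o (R(o, J) = -5 + (-7 - o) = -12 - o)
Q(u) = 5 (Q(u) = -12 - 1*(-17) = -12 + 17 = 5)
E = 3956 (E = -10629 + 14585 = 3956)
1/(Q(s) + E) = 1/(5 + 3956) = 1/3961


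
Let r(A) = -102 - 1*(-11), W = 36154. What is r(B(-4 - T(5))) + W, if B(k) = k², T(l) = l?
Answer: 36063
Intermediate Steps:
r(A) = -91 (r(A) = -102 + 11 = -91)
r(B(-4 - T(5))) + W = -91 + 36154 = 36063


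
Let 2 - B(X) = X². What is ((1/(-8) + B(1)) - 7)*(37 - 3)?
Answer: -833/4 ≈ -208.25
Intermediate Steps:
B(X) = 2 - X²
((1/(-8) + B(1)) - 7)*(37 - 3) = ((1/(-8) + (2 - 1*1²)) - 7)*(37 - 3) = ((-⅛ + (2 - 1*1)) - 7)*34 = ((-⅛ + (2 - 1)) - 7)*34 = ((-⅛ + 1) - 7)*34 = (7/8 - 7)*34 = -49/8*34 = -833/4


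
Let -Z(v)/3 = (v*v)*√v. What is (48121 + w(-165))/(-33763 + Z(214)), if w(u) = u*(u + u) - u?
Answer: 3468675568/4038209044247 - 14114693568*√214/4038209044247 ≈ -0.050273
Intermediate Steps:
Z(v) = -3*v^(5/2) (Z(v) = -3*v*v*√v = -3*v²*√v = -3*v^(5/2))
w(u) = -u + 2*u² (w(u) = u*(2*u) - u = 2*u² - u = -u + 2*u²)
(48121 + w(-165))/(-33763 + Z(214)) = (48121 - 165*(-1 + 2*(-165)))/(-33763 - 137388*√214) = (48121 - 165*(-1 - 330))/(-33763 - 137388*√214) = (48121 - 165*(-331))/(-33763 - 137388*√214) = (48121 + 54615)/(-33763 - 137388*√214) = 102736/(-33763 - 137388*√214)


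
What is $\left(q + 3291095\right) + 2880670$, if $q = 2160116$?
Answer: $8331881$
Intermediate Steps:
$\left(q + 3291095\right) + 2880670 = \left(2160116 + 3291095\right) + 2880670 = 5451211 + 2880670 = 8331881$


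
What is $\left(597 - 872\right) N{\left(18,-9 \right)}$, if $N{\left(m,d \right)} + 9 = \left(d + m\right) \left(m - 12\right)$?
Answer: $-12375$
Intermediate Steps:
$N{\left(m,d \right)} = -9 + \left(-12 + m\right) \left(d + m\right)$ ($N{\left(m,d \right)} = -9 + \left(d + m\right) \left(m - 12\right) = -9 + \left(d + m\right) \left(-12 + m\right) = -9 + \left(-12 + m\right) \left(d + m\right)$)
$\left(597 - 872\right) N{\left(18,-9 \right)} = \left(597 - 872\right) \left(-9 + 18^{2} - -108 - 216 - 162\right) = - 275 \left(-9 + 324 + 108 - 216 - 162\right) = \left(-275\right) 45 = -12375$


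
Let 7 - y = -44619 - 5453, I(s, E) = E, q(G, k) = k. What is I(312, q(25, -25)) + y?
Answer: 50054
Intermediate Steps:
y = 50079 (y = 7 - (-44619 - 5453) = 7 - 1*(-50072) = 7 + 50072 = 50079)
I(312, q(25, -25)) + y = -25 + 50079 = 50054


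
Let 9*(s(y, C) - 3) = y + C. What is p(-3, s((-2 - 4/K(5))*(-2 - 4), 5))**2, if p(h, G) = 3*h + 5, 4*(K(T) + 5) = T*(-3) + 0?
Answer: 16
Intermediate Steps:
K(T) = -5 - 3*T/4 (K(T) = -5 + (T*(-3) + 0)/4 = -5 + (-3*T + 0)/4 = -5 + (-3*T)/4 = -5 - 3*T/4)
s(y, C) = 3 + C/9 + y/9 (s(y, C) = 3 + (y + C)/9 = 3 + (C + y)/9 = 3 + (C/9 + y/9) = 3 + C/9 + y/9)
p(h, G) = 5 + 3*h
p(-3, s((-2 - 4/K(5))*(-2 - 4), 5))**2 = (5 + 3*(-3))**2 = (5 - 9)**2 = (-4)**2 = 16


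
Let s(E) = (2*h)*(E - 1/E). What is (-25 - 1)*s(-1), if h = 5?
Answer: 0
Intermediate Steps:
s(E) = -10/E + 10*E (s(E) = (2*5)*(E - 1/E) = 10*(E - 1/E) = -10/E + 10*E)
(-25 - 1)*s(-1) = (-25 - 1)*(-10/(-1) + 10*(-1)) = -26*(-10*(-1) - 10) = -26*(10 - 10) = -26*0 = 0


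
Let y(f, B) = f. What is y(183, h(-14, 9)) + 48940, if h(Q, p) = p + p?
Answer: 49123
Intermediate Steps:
h(Q, p) = 2*p
y(183, h(-14, 9)) + 48940 = 183 + 48940 = 49123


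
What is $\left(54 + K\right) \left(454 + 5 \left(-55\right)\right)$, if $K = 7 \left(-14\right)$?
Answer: $-7876$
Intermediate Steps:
$K = -98$
$\left(54 + K\right) \left(454 + 5 \left(-55\right)\right) = \left(54 - 98\right) \left(454 + 5 \left(-55\right)\right) = - 44 \left(454 - 275\right) = \left(-44\right) 179 = -7876$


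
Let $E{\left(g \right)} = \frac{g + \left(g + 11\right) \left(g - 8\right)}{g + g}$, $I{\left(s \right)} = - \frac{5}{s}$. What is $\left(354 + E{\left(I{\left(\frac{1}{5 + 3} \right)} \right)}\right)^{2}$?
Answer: $\frac{11363641}{100} \approx 1.1364 \cdot 10^{5}$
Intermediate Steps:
$E{\left(g \right)} = \frac{g + \left(-8 + g\right) \left(11 + g\right)}{2 g}$ ($E{\left(g \right)} = \frac{g + \left(11 + g\right) \left(-8 + g\right)}{2 g} = \left(g + \left(-8 + g\right) \left(11 + g\right)\right) \frac{1}{2 g} = \frac{g + \left(-8 + g\right) \left(11 + g\right)}{2 g}$)
$\left(354 + E{\left(I{\left(\frac{1}{5 + 3} \right)} \right)}\right)^{2} = \left(354 + \left(2 + \frac{\left(-5\right) \frac{1}{\frac{1}{5 + 3}}}{2} - \frac{44}{\left(-5\right) \frac{1}{\frac{1}{5 + 3}}}\right)\right)^{2} = \left(354 + \left(2 + \frac{\left(-5\right) \frac{1}{\frac{1}{8}}}{2} - \frac{44}{\left(-5\right) \frac{1}{\frac{1}{8}}}\right)\right)^{2} = \left(354 + \left(2 + \frac{\left(-5\right) 8}{2} - \frac{44}{\left(-5\right) 8}\right)\right)^{2} = \left(354 + \left(2 + \frac{1}{2} \left(-40\right) - \frac{44}{-40}\right)\right)^{2} = \left(354 - \frac{169}{10}\right)^{2} = \left(\frac{3371}{10}\right)^{2} = \frac{11363641}{100}$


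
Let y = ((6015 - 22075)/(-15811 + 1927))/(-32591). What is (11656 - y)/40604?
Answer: 1318565899831/4593260950044 ≈ 0.28707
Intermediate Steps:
y = -4015/113123361 (y = -16060/(-13884)*(-1/32591) = -16060*(-1/13884)*(-1/32591) = (4015/3471)*(-1/32591) = -4015/113123361 ≈ -3.5492e-5)
(11656 - y)/40604 = (11656 - 1*(-4015/113123361))/40604 = (11656 + 4015/113123361)*(1/40604) = (1318565899831/113123361)*(1/40604) = 1318565899831/4593260950044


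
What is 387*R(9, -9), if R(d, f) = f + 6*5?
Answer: 8127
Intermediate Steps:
R(d, f) = 30 + f (R(d, f) = f + 30 = 30 + f)
387*R(9, -9) = 387*(30 - 9) = 387*21 = 8127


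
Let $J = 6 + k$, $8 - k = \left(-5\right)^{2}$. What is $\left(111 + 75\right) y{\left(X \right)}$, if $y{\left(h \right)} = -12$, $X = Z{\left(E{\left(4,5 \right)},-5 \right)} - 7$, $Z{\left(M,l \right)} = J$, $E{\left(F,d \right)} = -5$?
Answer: $-2232$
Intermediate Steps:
$k = -17$ ($k = 8 - \left(-5\right)^{2} = 8 - 25 = -17$)
$J = -11$ ($J = 6 - 17 = -11$)
$Z{\left(M,l \right)} = -11$
$X = -18$ ($X = -11 - 7 = -18$)
$\left(111 + 75\right) y{\left(X \right)} = \left(111 + 75\right) \left(-12\right) = 186 \left(-12\right) = -2232$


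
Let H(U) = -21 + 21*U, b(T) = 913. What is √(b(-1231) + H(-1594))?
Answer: I*√32582 ≈ 180.5*I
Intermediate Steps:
√(b(-1231) + H(-1594)) = √(913 + (-21 + 21*(-1594))) = √(913 + (-21 - 33474)) = √(913 - 33495) = √(-32582) = I*√32582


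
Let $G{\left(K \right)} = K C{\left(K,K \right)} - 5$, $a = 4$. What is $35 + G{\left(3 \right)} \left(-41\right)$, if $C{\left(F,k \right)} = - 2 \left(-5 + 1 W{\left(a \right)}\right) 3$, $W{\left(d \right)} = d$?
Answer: $-498$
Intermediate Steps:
$C{\left(F,k \right)} = 6$ ($C{\left(F,k \right)} = - 2 \left(-5 + 1 \cdot 4\right) 3 = - 2 \left(-5 + 4\right) 3 = \left(-2\right) \left(-1\right) 3 = 2 \cdot 3 = 6$)
$G{\left(K \right)} = -5 + 6 K$ ($G{\left(K \right)} = K 6 - 5 = 6 K - 5 = -5 + 6 K$)
$35 + G{\left(3 \right)} \left(-41\right) = 35 + \left(-5 + 6 \cdot 3\right) \left(-41\right) = 35 + \left(-5 + 18\right) \left(-41\right) = 35 + 13 \left(-41\right) = 35 - 533 = -498$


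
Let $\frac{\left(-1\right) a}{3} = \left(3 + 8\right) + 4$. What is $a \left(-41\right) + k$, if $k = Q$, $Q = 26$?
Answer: $1871$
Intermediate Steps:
$k = 26$
$a = -45$ ($a = - 3 \left(\left(3 + 8\right) + 4\right) = - 3 \left(11 + 4\right) = \left(-3\right) 15 = -45$)
$a \left(-41\right) + k = \left(-45\right) \left(-41\right) + 26 = 1845 + 26 = 1871$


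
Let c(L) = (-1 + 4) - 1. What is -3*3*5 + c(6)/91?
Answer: -4093/91 ≈ -44.978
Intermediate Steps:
c(L) = 2 (c(L) = 3 - 1 = 2)
-3*3*5 + c(6)/91 = -3*3*5 + 2/91 = -9*5 + 2*(1/91) = -45 + 2/91 = -4093/91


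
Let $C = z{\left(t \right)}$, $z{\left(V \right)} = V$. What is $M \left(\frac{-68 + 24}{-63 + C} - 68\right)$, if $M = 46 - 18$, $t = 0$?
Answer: $- \frac{16960}{9} \approx -1884.4$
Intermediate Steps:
$C = 0$
$M = 28$ ($M = 46 - 18 = 28$)
$M \left(\frac{-68 + 24}{-63 + C} - 68\right) = 28 \left(\frac{-68 + 24}{-63 + 0} - 68\right) = 28 \left(- \frac{44}{-63} - 68\right) = 28 \left(\left(-44\right) \left(- \frac{1}{63}\right) - 68\right) = 28 \left(\frac{44}{63} - 68\right) = 28 \left(- \frac{4240}{63}\right) = - \frac{16960}{9}$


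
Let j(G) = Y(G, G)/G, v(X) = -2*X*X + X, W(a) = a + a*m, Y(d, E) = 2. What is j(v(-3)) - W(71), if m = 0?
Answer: -1493/21 ≈ -71.095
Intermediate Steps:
W(a) = a (W(a) = a + a*0 = a + 0 = a)
v(X) = X - 2*X² (v(X) = -2*X² + X = X - 2*X²)
j(G) = 2/G
j(v(-3)) - W(71) = 2/((-3*(1 - 2*(-3)))) - 1*71 = 2/((-3*(1 + 6))) - 71 = 2/((-3*7)) - 71 = 2/(-21) - 71 = 2*(-1/21) - 71 = -2/21 - 71 = -1493/21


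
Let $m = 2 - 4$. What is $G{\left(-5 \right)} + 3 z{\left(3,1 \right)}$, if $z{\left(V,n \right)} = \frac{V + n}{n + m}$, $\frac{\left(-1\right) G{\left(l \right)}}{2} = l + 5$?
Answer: $-12$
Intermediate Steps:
$m = -2$
$G{\left(l \right)} = -10 - 2 l$ ($G{\left(l \right)} = - 2 \left(l + 5\right) = - 2 \left(5 + l\right) = -10 - 2 l$)
$z{\left(V,n \right)} = \frac{V + n}{-2 + n}$ ($z{\left(V,n \right)} = \frac{V + n}{n - 2} = \frac{V + n}{-2 + n}$)
$G{\left(-5 \right)} + 3 z{\left(3,1 \right)} = \left(-10 - -10\right) + 3 \frac{3 + 1}{-2 + 1} = \left(-10 + 10\right) + 3 \frac{1}{-1} \cdot 4 = 0 + 3 \left(\left(-1\right) 4\right) = 0 + 3 \left(-4\right) = 0 - 12 = -12$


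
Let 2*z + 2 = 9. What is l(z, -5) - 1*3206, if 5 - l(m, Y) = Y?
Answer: -3196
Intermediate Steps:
z = 7/2 (z = -1 + (1/2)*9 = -1 + 9/2 = 7/2 ≈ 3.5000)
l(m, Y) = 5 - Y
l(z, -5) - 1*3206 = (5 - 1*(-5)) - 1*3206 = (5 + 5) - 3206 = 10 - 3206 = -3196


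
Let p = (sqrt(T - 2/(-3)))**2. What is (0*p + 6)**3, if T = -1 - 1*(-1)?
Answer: 216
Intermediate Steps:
T = 0 (T = -1 + 1 = 0)
p = 2/3 (p = (sqrt(0 - 2/(-3)))**2 = (sqrt(0 - 2*(-1/3)))**2 = (sqrt(0 + 2/3))**2 = (sqrt(2/3))**2 = (sqrt(6)/3)**2 = 2/3 ≈ 0.66667)
(0*p + 6)**3 = (0*(2/3) + 6)**3 = (0 + 6)**3 = 6**3 = 216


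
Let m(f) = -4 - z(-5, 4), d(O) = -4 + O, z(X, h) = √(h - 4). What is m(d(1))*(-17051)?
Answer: 68204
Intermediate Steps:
z(X, h) = √(-4 + h)
m(f) = -4 (m(f) = -4 - √(-4 + 4) = -4 - √0 = -4 - 1*0 = -4 + 0 = -4)
m(d(1))*(-17051) = -4*(-17051) = 68204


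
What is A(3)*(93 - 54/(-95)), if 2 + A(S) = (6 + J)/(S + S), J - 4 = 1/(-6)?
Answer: -38519/1140 ≈ -33.789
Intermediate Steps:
J = 23/6 (J = 4 + 1/(-6) = 4 - ⅙ = 23/6 ≈ 3.8333)
A(S) = -2 + 59/(12*S) (A(S) = -2 + (6 + 23/6)/(S + S) = -2 + 59/(6*((2*S))) = -2 + 59*(1/(2*S))/6 = -2 + 59/(12*S))
A(3)*(93 - 54/(-95)) = (-2 + (59/12)/3)*(93 - 54/(-95)) = (-2 + (59/12)*(⅓))*(93 - 54*(-1/95)) = (-2 + 59/36)*(93 + 54/95) = -13/36*8889/95 = -38519/1140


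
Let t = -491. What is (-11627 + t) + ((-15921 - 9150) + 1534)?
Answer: -35655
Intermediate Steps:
(-11627 + t) + ((-15921 - 9150) + 1534) = (-11627 - 491) + ((-15921 - 9150) + 1534) = -12118 + (-25071 + 1534) = -12118 - 23537 = -35655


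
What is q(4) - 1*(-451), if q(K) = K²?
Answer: 467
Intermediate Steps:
q(4) - 1*(-451) = 4² - 1*(-451) = 16 + 451 = 467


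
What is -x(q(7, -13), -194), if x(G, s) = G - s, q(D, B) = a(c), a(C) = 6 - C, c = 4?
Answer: -196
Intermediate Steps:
q(D, B) = 2 (q(D, B) = 6 - 1*4 = 6 - 4 = 2)
-x(q(7, -13), -194) = -(2 - 1*(-194)) = -(2 + 194) = -1*196 = -196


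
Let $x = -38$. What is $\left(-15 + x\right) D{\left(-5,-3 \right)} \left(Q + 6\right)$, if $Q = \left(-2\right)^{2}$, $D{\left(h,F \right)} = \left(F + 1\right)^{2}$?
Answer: $-2120$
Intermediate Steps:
$D{\left(h,F \right)} = \left(1 + F\right)^{2}$
$Q = 4$
$\left(-15 + x\right) D{\left(-5,-3 \right)} \left(Q + 6\right) = \left(-15 - 38\right) \left(1 - 3\right)^{2} \left(4 + 6\right) = - 53 \left(-2\right)^{2} \cdot 10 = - 53 \cdot 4 \cdot 10 = \left(-53\right) 40 = -2120$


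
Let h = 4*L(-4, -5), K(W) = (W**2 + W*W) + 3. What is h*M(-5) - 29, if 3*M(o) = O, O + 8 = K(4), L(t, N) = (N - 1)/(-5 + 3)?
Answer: 79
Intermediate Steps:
L(t, N) = 1/2 - N/2 (L(t, N) = (-1 + N)/(-2) = (-1 + N)*(-1/2) = 1/2 - N/2)
K(W) = 3 + 2*W**2 (K(W) = (W**2 + W**2) + 3 = 2*W**2 + 3 = 3 + 2*W**2)
O = 27 (O = -8 + (3 + 2*4**2) = -8 + (3 + 2*16) = -8 + (3 + 32) = -8 + 35 = 27)
M(o) = 9 (M(o) = (1/3)*27 = 9)
h = 12 (h = 4*(1/2 - 1/2*(-5)) = 4*(1/2 + 5/2) = 4*3 = 12)
h*M(-5) - 29 = 12*9 - 29 = 108 - 29 = 79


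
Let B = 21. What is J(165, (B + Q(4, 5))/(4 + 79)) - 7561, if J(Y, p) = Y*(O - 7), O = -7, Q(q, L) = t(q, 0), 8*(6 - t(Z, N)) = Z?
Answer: -9871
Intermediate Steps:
t(Z, N) = 6 - Z/8
Q(q, L) = 6 - q/8
J(Y, p) = -14*Y (J(Y, p) = Y*(-7 - 7) = Y*(-14) = -14*Y)
J(165, (B + Q(4, 5))/(4 + 79)) - 7561 = -14*165 - 7561 = -2310 - 7561 = -9871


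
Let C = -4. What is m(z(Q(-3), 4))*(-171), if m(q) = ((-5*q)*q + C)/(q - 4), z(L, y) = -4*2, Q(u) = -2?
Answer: -4617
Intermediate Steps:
z(L, y) = -8
m(q) = (-4 - 5*q²)/(-4 + q) (m(q) = ((-5*q)*q - 4)/(q - 4) = (-5*q² - 4)/(-4 + q) = (-4 - 5*q²)/(-4 + q))
m(z(Q(-3), 4))*(-171) = ((-4 - 5*(-8)²)/(-4 - 8))*(-171) = ((-4 - 5*64)/(-12))*(-171) = -(-4 - 320)/12*(-171) = -1/12*(-324)*(-171) = 27*(-171) = -4617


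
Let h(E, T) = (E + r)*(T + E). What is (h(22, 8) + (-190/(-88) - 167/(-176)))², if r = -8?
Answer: 5545334089/30976 ≈ 1.7902e+5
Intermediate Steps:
h(E, T) = (-8 + E)*(E + T) (h(E, T) = (E - 8)*(T + E) = (-8 + E)*(E + T))
(h(22, 8) + (-190/(-88) - 167/(-176)))² = ((22² - 8*22 - 8*8 + 22*8) + (-190/(-88) - 167/(-176)))² = ((484 - 176 - 64 + 176) + (-190*(-1/88) - 167*(-1/176)))² = (420 + (95/44 + 167/176))² = (420 + 547/176)² = (74467/176)² = 5545334089/30976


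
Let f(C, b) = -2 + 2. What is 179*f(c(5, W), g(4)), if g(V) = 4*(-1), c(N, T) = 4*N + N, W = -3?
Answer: 0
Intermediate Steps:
c(N, T) = 5*N
g(V) = -4
f(C, b) = 0
179*f(c(5, W), g(4)) = 179*0 = 0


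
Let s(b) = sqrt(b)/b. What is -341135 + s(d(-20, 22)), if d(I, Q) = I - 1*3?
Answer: -341135 - I*sqrt(23)/23 ≈ -3.4114e+5 - 0.20851*I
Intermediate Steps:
d(I, Q) = -3 + I (d(I, Q) = I - 3 = -3 + I)
s(b) = 1/sqrt(b)
-341135 + s(d(-20, 22)) = -341135 + 1/sqrt(-3 - 20) = -341135 + 1/sqrt(-23) = -341135 - I*sqrt(23)/23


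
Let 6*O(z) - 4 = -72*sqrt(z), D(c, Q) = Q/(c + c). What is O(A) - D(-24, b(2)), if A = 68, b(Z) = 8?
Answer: 5/6 - 24*sqrt(17) ≈ -98.121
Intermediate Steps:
D(c, Q) = Q/(2*c) (D(c, Q) = Q/((2*c)) = (1/(2*c))*Q = Q/(2*c))
O(z) = 2/3 - 12*sqrt(z) (O(z) = 2/3 + (-72*sqrt(z))/6 = 2/3 - 12*sqrt(z))
O(A) - D(-24, b(2)) = (2/3 - 24*sqrt(17)) - 8/(2*(-24)) = (2/3 - 24*sqrt(17)) - 8*(-1)/(2*24) = (2/3 - 24*sqrt(17)) - 1*(-1/6) = (2/3 - 24*sqrt(17)) + 1/6 = 5/6 - 24*sqrt(17)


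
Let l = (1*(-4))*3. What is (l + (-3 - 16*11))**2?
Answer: 36481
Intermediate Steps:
l = -12 (l = -4*3 = -12)
(l + (-3 - 16*11))**2 = (-12 + (-3 - 16*11))**2 = (-12 + (-3 - 176))**2 = (-12 - 179)**2 = (-191)**2 = 36481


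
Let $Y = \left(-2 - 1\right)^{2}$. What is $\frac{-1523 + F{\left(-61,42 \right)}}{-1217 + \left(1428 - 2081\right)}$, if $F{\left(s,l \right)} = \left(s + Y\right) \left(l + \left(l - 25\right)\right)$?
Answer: $\frac{4591}{1870} \approx 2.4551$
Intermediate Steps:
$Y = 9$ ($Y = \left(-3\right)^{2} = 9$)
$F{\left(s,l \right)} = \left(-25 + 2 l\right) \left(9 + s\right)$ ($F{\left(s,l \right)} = \left(s + 9\right) \left(l + \left(l - 25\right)\right) = \left(9 + s\right) \left(l + \left(l - 25\right)\right) = \left(9 + s\right) \left(l + \left(-25 + l\right)\right) = \left(9 + s\right) \left(-25 + 2 l\right) = \left(-25 + 2 l\right) \left(9 + s\right)$)
$\frac{-1523 + F{\left(-61,42 \right)}}{-1217 + \left(1428 - 2081\right)} = \frac{-1523 + \left(-225 - -1525 + 18 \cdot 42 + 2 \cdot 42 \left(-61\right)\right)}{-1217 + \left(1428 - 2081\right)} = \frac{-1523 + \left(-225 + 1525 + 756 - 5124\right)}{-1217 + \left(1428 - 2081\right)} = \frac{-1523 - 3068}{-1217 - 653} = - \frac{4591}{-1870} = \left(-4591\right) \left(- \frac{1}{1870}\right) = \frac{4591}{1870}$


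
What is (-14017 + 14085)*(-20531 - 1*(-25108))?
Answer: 311236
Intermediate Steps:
(-14017 + 14085)*(-20531 - 1*(-25108)) = 68*(-20531 + 25108) = 68*4577 = 311236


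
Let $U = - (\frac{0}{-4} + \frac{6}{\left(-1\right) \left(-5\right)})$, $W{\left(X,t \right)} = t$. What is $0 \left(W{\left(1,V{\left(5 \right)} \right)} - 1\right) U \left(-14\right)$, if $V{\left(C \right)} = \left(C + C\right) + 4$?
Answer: $0$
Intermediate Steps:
$V{\left(C \right)} = 4 + 2 C$ ($V{\left(C \right)} = 2 C + 4 = 4 + 2 C$)
$U = - \frac{6}{5}$ ($U = - (0 \left(- \frac{1}{4}\right) + \frac{6}{5}) = - (0 + 6 \cdot \frac{1}{5}) = - (0 + \frac{6}{5}) = \left(-1\right) \frac{6}{5} = - \frac{6}{5} \approx -1.2$)
$0 \left(W{\left(1,V{\left(5 \right)} \right)} - 1\right) U \left(-14\right) = 0 \left(\left(4 + 2 \cdot 5\right) - 1\right) \left(- \frac{6}{5}\right) \left(-14\right) = 0 \left(\left(4 + 10\right) - 1\right) \left(- \frac{6}{5}\right) \left(-14\right) = 0 \left(14 - 1\right) \left(- \frac{6}{5}\right) \left(-14\right) = 0 \cdot 13 \left(- \frac{6}{5}\right) \left(-14\right) = 0 \left(- \frac{6}{5}\right) \left(-14\right) = 0 \left(-14\right) = 0$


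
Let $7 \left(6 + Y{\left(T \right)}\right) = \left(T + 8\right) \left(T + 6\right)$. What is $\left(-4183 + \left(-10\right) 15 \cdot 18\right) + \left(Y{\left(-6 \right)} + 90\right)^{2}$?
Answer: $173$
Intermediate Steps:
$Y{\left(T \right)} = -6 + \frac{\left(6 + T\right) \left(8 + T\right)}{7}$ ($Y{\left(T \right)} = -6 + \frac{\left(T + 8\right) \left(T + 6\right)}{7} = -6 + \frac{\left(8 + T\right) \left(6 + T\right)}{7} = -6 + \frac{\left(6 + T\right) \left(8 + T\right)}{7}$)
$\left(-4183 + \left(-10\right) 15 \cdot 18\right) + \left(Y{\left(-6 \right)} + 90\right)^{2} = \left(-4183 + \left(-10\right) 15 \cdot 18\right) + \left(\left(\frac{6}{7} + 2 \left(-6\right) + \frac{\left(-6\right)^{2}}{7}\right) + 90\right)^{2} = \left(-4183 - 2700\right) + \left(\left(\frac{6}{7} - 12 + \frac{1}{7} \cdot 36\right) + 90\right)^{2} = \left(-4183 - 2700\right) + \left(\left(\frac{6}{7} - 12 + \frac{36}{7}\right) + 90\right)^{2} = -6883 + \left(-6 + 90\right)^{2} = -6883 + 84^{2} = -6883 + 7056 = 173$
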